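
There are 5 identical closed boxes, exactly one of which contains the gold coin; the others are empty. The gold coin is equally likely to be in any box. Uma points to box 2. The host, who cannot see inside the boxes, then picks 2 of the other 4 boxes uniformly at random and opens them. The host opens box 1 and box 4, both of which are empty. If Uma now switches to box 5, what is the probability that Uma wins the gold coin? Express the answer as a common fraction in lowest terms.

1/3

Apply Bayes' rule, conditioning on where the gold coin actually is.
If it is in either of boxes 1 and 4 (prior 1/5 each): that box was opened and seen not to hold the prize — ruled out; weight (1/5)·0 = 0 each.
If it is in any of boxes 2, 3, and 5 (prior 1/5 each): the host picks exactly this set with probability 1/6 regardless, and none is the prize; weight (1/5)·(1/6) = 1/30 each.
The weights sum to 1/10.
So P(the gold coin in box 5 | the host opened box 1 and box 4) = (1/30) / (1/10) = 1/3.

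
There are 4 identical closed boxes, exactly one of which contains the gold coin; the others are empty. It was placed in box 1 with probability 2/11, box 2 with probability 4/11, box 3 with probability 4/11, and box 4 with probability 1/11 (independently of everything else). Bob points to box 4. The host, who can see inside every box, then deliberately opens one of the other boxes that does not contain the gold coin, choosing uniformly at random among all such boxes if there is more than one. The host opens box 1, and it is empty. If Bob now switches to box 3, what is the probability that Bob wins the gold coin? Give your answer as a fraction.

6/13

Apply Bayes' rule, conditioning on where the gold coin actually is.
If it is in box 1 (prior 2/11): the host opened box 1, so this case is ruled out; weight (2/11)·0 = 0.
If it is in either of boxes 2 and 3 (prior 4/11 each): the host has 2 equally likely choices, so probability 1/2; weight (4/11)·(1/2) = 2/11 each.
If it is in box 4 (prior 1/11): the host has 3 equally likely choices, so probability 1/3; weight (1/11)·(1/3) = 1/33.
The weights sum to 13/33.
So P(the gold coin in box 3 | the host opened box 1) = (2/11) / (13/33) = 6/13.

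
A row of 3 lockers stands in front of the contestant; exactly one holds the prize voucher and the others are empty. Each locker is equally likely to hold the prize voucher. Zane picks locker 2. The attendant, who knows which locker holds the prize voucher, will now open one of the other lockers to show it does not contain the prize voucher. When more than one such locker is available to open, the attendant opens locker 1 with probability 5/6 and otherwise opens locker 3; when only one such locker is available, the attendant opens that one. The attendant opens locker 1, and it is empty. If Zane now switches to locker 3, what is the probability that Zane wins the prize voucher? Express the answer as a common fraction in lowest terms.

6/11

Consider each possible location of the prize voucher in turn.
If it is in locker 1 (prior 1/3): the attendant opened locker 1, so this case is ruled out; weight (1/3)·0 = 0.
If it is in locker 2 (prior 1/3): locker 1 is available, opened with probability 5/6; weight (1/3)·(5/6) = 5/18.
If it is in locker 3 (prior 1/3): only locker 1 is available, probability 1; weight (1/3)·1 = 1/3.
The weights sum to 11/18.
So P(the prize voucher in locker 3 | the attendant opened locker 1) = (1/3) / (11/18) = 6/11.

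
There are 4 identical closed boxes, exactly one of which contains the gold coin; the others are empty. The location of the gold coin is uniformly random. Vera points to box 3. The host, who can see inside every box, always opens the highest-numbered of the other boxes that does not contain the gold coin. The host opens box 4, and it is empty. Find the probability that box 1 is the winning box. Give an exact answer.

1/3

Condition on the true location of the gold coin.
If it is in any of boxes 1, 2, and 3 (prior 1/4 each): box 4 is the highest-numbered option available, probability 1; weight (1/4)·1 = 1/4 each.
If it is in box 4 (prior 1/4): the host opened box 4, so this case is ruled out; weight (1/4)·0 = 0.
The weights sum to 3/4.
So P(the gold coin in box 1 | the host opened box 4) = (1/4) / (3/4) = 1/3.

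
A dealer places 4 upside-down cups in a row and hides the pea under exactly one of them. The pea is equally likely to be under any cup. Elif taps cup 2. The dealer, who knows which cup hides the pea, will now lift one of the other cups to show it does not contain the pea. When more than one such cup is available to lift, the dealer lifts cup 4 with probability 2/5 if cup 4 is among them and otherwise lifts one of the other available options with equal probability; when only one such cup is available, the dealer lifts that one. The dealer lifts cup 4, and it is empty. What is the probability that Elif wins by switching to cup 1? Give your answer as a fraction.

Apply Bayes' rule, conditioning on where the pea actually is.
If it is under any of cups 1, 2, and 3 (prior 1/4 each): cup 4 is available, opened with probability 2/5; weight (1/4)·(2/5) = 1/10 each.
If it is under cup 4 (prior 1/4): the dealer opened cup 4, so this case is ruled out; weight (1/4)·0 = 0.
The weights sum to 3/10.
So P(the pea under cup 1 | the dealer opened cup 4) = (1/10) / (3/10) = 1/3.

1/3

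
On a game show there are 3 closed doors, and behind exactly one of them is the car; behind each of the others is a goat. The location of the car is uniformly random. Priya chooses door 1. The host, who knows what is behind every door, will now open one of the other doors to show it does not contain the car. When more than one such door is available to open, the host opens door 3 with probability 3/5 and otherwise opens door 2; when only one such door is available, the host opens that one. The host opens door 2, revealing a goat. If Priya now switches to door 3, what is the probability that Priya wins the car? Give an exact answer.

5/7

Consider each possible location of the car in turn.
If it is behind door 1 (prior 1/3): door 3 is available but not opened, probability 2/5; weight (1/3)·(2/5) = 2/15.
If it is behind door 2 (prior 1/3): the host opened door 2, so this case is ruled out; weight (1/3)·0 = 0.
If it is behind door 3 (prior 1/3): only door 2 is available, probability 1; weight (1/3)·1 = 1/3.
The weights sum to 7/15.
So P(the car behind door 3 | the host opened door 2) = (1/3) / (7/15) = 5/7.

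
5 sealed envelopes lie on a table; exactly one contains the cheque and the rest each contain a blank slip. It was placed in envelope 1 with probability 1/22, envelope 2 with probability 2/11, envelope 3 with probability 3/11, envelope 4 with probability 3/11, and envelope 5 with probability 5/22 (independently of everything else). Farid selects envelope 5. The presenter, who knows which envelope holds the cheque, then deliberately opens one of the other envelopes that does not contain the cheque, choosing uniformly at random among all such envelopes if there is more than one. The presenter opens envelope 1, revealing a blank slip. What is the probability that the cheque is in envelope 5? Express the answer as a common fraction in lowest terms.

15/79

Apply Bayes' rule, conditioning on where the cheque actually is.
If it is in envelope 1 (prior 1/22): the presenter opened envelope 1, so this case is ruled out; weight (1/22)·0 = 0.
If it is in envelope 2 (prior 2/11): the presenter has 3 equally likely choices, so probability 1/3; weight (2/11)·(1/3) = 2/33.
If it is in either of envelopes 3 and 4 (prior 3/11 each): the presenter has 3 equally likely choices, so probability 1/3; weight (3/11)·(1/3) = 1/11 each.
If it is in envelope 5 (prior 5/22): the presenter has 4 equally likely choices, so probability 1/4; weight (5/22)·(1/4) = 5/88.
The weights sum to 79/264.
So P(the cheque in envelope 5 | the presenter opened envelope 1) = (5/88) / (79/264) = 15/79.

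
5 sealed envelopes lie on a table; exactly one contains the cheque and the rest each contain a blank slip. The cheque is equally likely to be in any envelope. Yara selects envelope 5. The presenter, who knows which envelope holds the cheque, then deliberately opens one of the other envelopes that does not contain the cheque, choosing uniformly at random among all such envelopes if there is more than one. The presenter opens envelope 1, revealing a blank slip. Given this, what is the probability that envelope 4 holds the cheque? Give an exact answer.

Condition on the true location of the cheque.
If it is in envelope 1 (prior 1/5): the presenter opened envelope 1, so this case is ruled out; weight (1/5)·0 = 0.
If it is in any of envelopes 2, 3, and 4 (prior 1/5 each): the presenter has 3 equally likely choices, so probability 1/3; weight (1/5)·(1/3) = 1/15 each.
If it is in envelope 5 (prior 1/5): the presenter has 4 equally likely choices, so probability 1/4; weight (1/5)·(1/4) = 1/20.
The weights sum to 1/4.
So P(the cheque in envelope 4 | the presenter opened envelope 1) = (1/15) / (1/4) = 4/15.

4/15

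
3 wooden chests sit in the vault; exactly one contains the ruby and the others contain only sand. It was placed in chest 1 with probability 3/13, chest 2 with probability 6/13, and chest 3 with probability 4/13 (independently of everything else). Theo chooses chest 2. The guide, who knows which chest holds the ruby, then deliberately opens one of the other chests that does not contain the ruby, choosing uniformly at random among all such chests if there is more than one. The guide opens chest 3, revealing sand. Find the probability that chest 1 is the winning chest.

1/2

Apply Bayes' rule, conditioning on where the ruby actually is.
If it is in chest 1 (prior 3/13): the guide has no choice, probability 1; weight (3/13)·1 = 3/13.
If it is in chest 2 (prior 6/13): the guide has 2 equally likely choices, so probability 1/2; weight (6/13)·(1/2) = 3/13.
If it is in chest 3 (prior 4/13): the guide opened chest 3, so this case is ruled out; weight (4/13)·0 = 0.
The weights sum to 6/13.
So P(the ruby in chest 1 | the guide opened chest 3) = (3/13) / (6/13) = 1/2.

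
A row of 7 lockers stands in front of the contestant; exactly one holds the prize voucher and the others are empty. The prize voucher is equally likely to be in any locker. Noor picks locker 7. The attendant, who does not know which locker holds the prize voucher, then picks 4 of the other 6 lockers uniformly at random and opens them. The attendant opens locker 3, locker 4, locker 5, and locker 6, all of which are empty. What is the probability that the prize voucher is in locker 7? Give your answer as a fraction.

Consider each possible location of the prize voucher in turn.
If it is in any of lockers 1, 2, and 7 (prior 1/7 each): the attendant picks exactly this set with probability 1/15 regardless, and none is the prize; weight (1/7)·(1/15) = 1/105 each.
If it is in any of lockers 3, 4, 5, and 6 (prior 1/7 each): that locker was opened and seen not to hold the prize — ruled out; weight (1/7)·0 = 0 each.
The weights sum to 1/35.
So P(the prize voucher in locker 7 | the attendant opened locker 3, locker 4, locker 5, and locker 6) = (1/105) / (1/35) = 1/3.

1/3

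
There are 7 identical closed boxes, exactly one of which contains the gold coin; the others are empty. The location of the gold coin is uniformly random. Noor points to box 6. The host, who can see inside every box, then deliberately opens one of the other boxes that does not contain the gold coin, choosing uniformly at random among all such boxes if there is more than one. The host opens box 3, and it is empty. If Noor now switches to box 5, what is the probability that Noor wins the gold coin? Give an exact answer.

6/35

Apply Bayes' rule, conditioning on where the gold coin actually is.
If it is in any of boxes 1, 2, 4, 5, and 7 (prior 1/7 each): the host has 5 equally likely choices, so probability 1/5; weight (1/7)·(1/5) = 1/35 each.
If it is in box 3 (prior 1/7): the host opened box 3, so this case is ruled out; weight (1/7)·0 = 0.
If it is in box 6 (prior 1/7): the host has 6 equally likely choices, so probability 1/6; weight (1/7)·(1/6) = 1/42.
The weights sum to 1/6.
So P(the gold coin in box 5 | the host opened box 3) = (1/35) / (1/6) = 6/35.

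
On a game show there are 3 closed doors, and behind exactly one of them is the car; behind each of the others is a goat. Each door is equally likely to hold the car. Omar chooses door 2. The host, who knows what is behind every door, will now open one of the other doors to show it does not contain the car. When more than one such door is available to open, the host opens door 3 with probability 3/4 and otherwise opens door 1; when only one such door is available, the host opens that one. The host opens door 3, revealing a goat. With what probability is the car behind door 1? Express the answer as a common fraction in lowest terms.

Condition on the true location of the car.
If it is behind door 1 (prior 1/3): only door 3 is available, probability 1; weight (1/3)·1 = 1/3.
If it is behind door 2 (prior 1/3): door 3 is available, opened with probability 3/4; weight (1/3)·(3/4) = 1/4.
If it is behind door 3 (prior 1/3): the host opened door 3, so this case is ruled out; weight (1/3)·0 = 0.
The weights sum to 7/12.
So P(the car behind door 1 | the host opened door 3) = (1/3) / (7/12) = 4/7.

4/7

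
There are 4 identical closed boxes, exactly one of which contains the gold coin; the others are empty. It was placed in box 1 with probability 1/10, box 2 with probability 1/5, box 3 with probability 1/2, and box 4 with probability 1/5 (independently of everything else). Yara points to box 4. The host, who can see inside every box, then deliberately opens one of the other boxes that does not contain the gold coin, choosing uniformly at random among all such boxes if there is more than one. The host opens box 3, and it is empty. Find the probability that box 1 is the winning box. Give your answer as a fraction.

3/13

Consider each possible location of the gold coin in turn.
If it is in box 1 (prior 1/10): the host has 2 equally likely choices, so probability 1/2; weight (1/10)·(1/2) = 1/20.
If it is in box 2 (prior 1/5): the host has 2 equally likely choices, so probability 1/2; weight (1/5)·(1/2) = 1/10.
If it is in box 3 (prior 1/2): the host opened box 3, so this case is ruled out; weight (1/2)·0 = 0.
If it is in box 4 (prior 1/5): the host has 3 equally likely choices, so probability 1/3; weight (1/5)·(1/3) = 1/15.
The weights sum to 13/60.
So P(the gold coin in box 1 | the host opened box 3) = (1/20) / (13/60) = 3/13.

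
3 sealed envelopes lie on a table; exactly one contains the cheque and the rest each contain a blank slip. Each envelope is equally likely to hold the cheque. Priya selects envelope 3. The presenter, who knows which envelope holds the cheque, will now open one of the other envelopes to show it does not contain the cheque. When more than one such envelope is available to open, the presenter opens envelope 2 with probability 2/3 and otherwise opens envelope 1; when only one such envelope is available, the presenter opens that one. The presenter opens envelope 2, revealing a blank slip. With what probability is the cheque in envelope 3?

Condition on the true location of the cheque.
If it is in envelope 1 (prior 1/3): only envelope 2 is available, probability 1; weight (1/3)·1 = 1/3.
If it is in envelope 2 (prior 1/3): the presenter opened envelope 2, so this case is ruled out; weight (1/3)·0 = 0.
If it is in envelope 3 (prior 1/3): envelope 2 is available, opened with probability 2/3; weight (1/3)·(2/3) = 2/9.
The weights sum to 5/9.
So P(the cheque in envelope 3 | the presenter opened envelope 2) = (2/9) / (5/9) = 2/5.

2/5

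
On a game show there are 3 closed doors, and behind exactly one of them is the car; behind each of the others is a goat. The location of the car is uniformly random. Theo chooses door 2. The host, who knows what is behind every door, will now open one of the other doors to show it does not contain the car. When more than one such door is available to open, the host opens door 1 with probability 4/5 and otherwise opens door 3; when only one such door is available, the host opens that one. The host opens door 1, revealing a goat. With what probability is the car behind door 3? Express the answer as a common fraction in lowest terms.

5/9

Consider each possible location of the car in turn.
If it is behind door 1 (prior 1/3): the host opened door 1, so this case is ruled out; weight (1/3)·0 = 0.
If it is behind door 2 (prior 1/3): door 1 is available, opened with probability 4/5; weight (1/3)·(4/5) = 4/15.
If it is behind door 3 (prior 1/3): only door 1 is available, probability 1; weight (1/3)·1 = 1/3.
The weights sum to 3/5.
So P(the car behind door 3 | the host opened door 1) = (1/3) / (3/5) = 5/9.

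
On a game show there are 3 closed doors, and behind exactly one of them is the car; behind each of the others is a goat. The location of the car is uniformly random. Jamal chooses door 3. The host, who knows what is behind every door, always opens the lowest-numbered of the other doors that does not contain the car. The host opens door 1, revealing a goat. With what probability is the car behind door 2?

Condition on the true location of the car.
If it is behind door 1 (prior 1/3): the host opened door 1, so this case is ruled out; weight (1/3)·0 = 0.
If it is behind either of doors 2 and 3 (prior 1/3 each): door 1 is the lowest-numbered option available, probability 1; weight (1/3)·1 = 1/3 each.
The weights sum to 2/3.
So P(the car behind door 2 | the host opened door 1) = (1/3) / (2/3) = 1/2.

1/2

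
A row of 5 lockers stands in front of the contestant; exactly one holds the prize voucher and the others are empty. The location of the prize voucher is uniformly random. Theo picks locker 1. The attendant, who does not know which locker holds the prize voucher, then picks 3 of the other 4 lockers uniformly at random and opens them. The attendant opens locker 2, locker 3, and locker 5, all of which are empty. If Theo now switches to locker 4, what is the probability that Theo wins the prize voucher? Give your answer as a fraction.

Apply Bayes' rule, conditioning on where the prize voucher actually is.
If it is in either of lockers 1 and 4 (prior 1/5 each): the attendant picks exactly this set with probability 1/4 regardless, and none is the prize; weight (1/5)·(1/4) = 1/20 each.
If it is in any of lockers 2, 3, and 5 (prior 1/5 each): that locker was opened and seen not to hold the prize — ruled out; weight (1/5)·0 = 0 each.
The weights sum to 1/10.
So P(the prize voucher in locker 4 | the attendant opened locker 2, locker 3, and locker 5) = (1/20) / (1/10) = 1/2.

1/2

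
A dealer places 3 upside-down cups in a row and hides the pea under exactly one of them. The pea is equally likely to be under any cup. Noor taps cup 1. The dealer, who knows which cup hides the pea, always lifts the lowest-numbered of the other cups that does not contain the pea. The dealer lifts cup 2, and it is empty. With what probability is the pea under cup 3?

Apply Bayes' rule, conditioning on where the pea actually is.
If it is under either of cups 1 and 3 (prior 1/3 each): cup 2 is the lowest-numbered option available, probability 1; weight (1/3)·1 = 1/3 each.
If it is under cup 2 (prior 1/3): the dealer opened cup 2, so this case is ruled out; weight (1/3)·0 = 0.
The weights sum to 2/3.
So P(the pea under cup 3 | the dealer opened cup 2) = (1/3) / (2/3) = 1/2.

1/2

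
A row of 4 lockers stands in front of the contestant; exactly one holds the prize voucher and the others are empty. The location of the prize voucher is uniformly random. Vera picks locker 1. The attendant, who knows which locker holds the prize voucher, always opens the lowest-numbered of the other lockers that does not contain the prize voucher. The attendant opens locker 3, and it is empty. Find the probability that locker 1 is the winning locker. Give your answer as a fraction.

0

Consider each possible location of the prize voucher in turn.
If it is in either of lockers 1 and 4 (prior 1/4 each): the attendant would have opened locker 2 instead, probability 0; weight (1/4)·0 = 0 each.
If it is in locker 2 (prior 1/4): locker 3 is the lowest-numbered option available, probability 1; weight (1/4)·1 = 1/4.
If it is in locker 3 (prior 1/4): the attendant opened locker 3, so this case is ruled out; weight (1/4)·0 = 0.
The weights sum to 1/4.
So P(the prize voucher in locker 1 | the attendant opened locker 3) = 0 / (1/4) = 0.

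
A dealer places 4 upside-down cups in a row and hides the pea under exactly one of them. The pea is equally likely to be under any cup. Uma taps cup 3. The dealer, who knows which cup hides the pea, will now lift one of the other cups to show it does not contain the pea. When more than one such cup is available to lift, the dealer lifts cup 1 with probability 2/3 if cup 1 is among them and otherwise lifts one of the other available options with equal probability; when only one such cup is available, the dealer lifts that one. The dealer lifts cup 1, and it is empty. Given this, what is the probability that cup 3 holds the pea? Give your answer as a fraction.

Consider each possible location of the pea in turn.
If it is under cup 1 (prior 1/4): the dealer opened cup 1, so this case is ruled out; weight (1/4)·0 = 0.
If it is under any of cups 2, 3, and 4 (prior 1/4 each): cup 1 is available, opened with probability 2/3; weight (1/4)·(2/3) = 1/6 each.
The weights sum to 1/2.
So P(the pea under cup 3 | the dealer opened cup 1) = (1/6) / (1/2) = 1/3.

1/3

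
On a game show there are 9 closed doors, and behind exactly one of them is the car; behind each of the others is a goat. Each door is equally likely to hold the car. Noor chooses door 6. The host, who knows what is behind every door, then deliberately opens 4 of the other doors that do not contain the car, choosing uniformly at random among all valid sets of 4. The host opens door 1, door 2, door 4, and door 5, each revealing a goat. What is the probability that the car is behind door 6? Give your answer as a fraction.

Condition on the true location of the car.
If it is behind any of doors 1, 2, 4, and 5 (prior 1/9 each): that door was opened and seen not to hold the prize — ruled out; weight (1/9)·0 = 0 each.
If it is behind any of doors 3, 7, 8, and 9 (prior 1/9 each): the host has 35 equally likely choices, so probability 1/35; weight (1/9)·(1/35) = 1/315 each.
If it is behind door 6 (prior 1/9): the host has 70 equally likely choices, so probability 1/70; weight (1/9)·(1/70) = 1/630.
The weights sum to 1/70.
So P(the car behind door 6 | the host opened door 1, door 2, door 4, and door 5) = (1/630) / (1/70) = 1/9.

1/9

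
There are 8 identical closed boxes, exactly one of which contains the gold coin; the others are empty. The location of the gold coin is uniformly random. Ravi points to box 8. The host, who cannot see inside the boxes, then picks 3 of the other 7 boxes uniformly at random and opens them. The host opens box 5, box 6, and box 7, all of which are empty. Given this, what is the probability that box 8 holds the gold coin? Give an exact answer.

Condition on the true location of the gold coin.
If it is in any of boxes 1, 2, 3, 4, and 8 (prior 1/8 each): the host picks exactly this set with probability 1/35 regardless, and none is the prize; weight (1/8)·(1/35) = 1/280 each.
If it is in any of boxes 5, 6, and 7 (prior 1/8 each): that box was opened and seen not to hold the prize — ruled out; weight (1/8)·0 = 0 each.
The weights sum to 1/56.
So P(the gold coin in box 8 | the host opened box 5, box 6, and box 7) = (1/280) / (1/56) = 1/5.

1/5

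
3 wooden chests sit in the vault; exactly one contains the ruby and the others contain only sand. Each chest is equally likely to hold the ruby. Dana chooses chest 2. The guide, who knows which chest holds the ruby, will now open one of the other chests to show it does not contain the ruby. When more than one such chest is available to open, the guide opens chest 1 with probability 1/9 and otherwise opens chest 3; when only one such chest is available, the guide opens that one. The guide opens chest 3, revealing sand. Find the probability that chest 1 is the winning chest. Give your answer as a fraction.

Consider each possible location of the ruby in turn.
If it is in chest 1 (prior 1/3): only chest 3 is available, probability 1; weight (1/3)·1 = 1/3.
If it is in chest 2 (prior 1/3): chest 1 is available but not opened, probability 8/9; weight (1/3)·(8/9) = 8/27.
If it is in chest 3 (prior 1/3): the guide opened chest 3, so this case is ruled out; weight (1/3)·0 = 0.
The weights sum to 17/27.
So P(the ruby in chest 1 | the guide opened chest 3) = (1/3) / (17/27) = 9/17.

9/17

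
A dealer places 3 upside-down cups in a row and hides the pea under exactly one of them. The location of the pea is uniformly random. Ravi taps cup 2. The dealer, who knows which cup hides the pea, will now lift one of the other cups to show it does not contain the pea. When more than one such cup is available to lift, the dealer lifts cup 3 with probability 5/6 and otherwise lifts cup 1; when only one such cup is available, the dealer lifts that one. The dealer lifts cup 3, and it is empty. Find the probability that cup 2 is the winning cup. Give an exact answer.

Consider each possible location of the pea in turn.
If it is under cup 1 (prior 1/3): only cup 3 is available, probability 1; weight (1/3)·1 = 1/3.
If it is under cup 2 (prior 1/3): cup 3 is available, opened with probability 5/6; weight (1/3)·(5/6) = 5/18.
If it is under cup 3 (prior 1/3): the dealer opened cup 3, so this case is ruled out; weight (1/3)·0 = 0.
The weights sum to 11/18.
So P(the pea under cup 2 | the dealer opened cup 3) = (5/18) / (11/18) = 5/11.

5/11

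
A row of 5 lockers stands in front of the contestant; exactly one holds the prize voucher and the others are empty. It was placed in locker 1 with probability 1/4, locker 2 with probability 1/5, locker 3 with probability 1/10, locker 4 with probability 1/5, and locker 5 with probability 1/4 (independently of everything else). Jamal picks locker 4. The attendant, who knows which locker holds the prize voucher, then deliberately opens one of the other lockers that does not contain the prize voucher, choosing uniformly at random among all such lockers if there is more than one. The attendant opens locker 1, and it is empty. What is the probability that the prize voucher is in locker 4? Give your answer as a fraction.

3/14

Apply Bayes' rule, conditioning on where the prize voucher actually is.
If it is in locker 1 (prior 1/4): the attendant opened locker 1, so this case is ruled out; weight (1/4)·0 = 0.
If it is in locker 2 (prior 1/5): the attendant has 3 equally likely choices, so probability 1/3; weight (1/5)·(1/3) = 1/15.
If it is in locker 3 (prior 1/10): the attendant has 3 equally likely choices, so probability 1/3; weight (1/10)·(1/3) = 1/30.
If it is in locker 4 (prior 1/5): the attendant has 4 equally likely choices, so probability 1/4; weight (1/5)·(1/4) = 1/20.
If it is in locker 5 (prior 1/4): the attendant has 3 equally likely choices, so probability 1/3; weight (1/4)·(1/3) = 1/12.
The weights sum to 7/30.
So P(the prize voucher in locker 4 | the attendant opened locker 1) = (1/20) / (7/30) = 3/14.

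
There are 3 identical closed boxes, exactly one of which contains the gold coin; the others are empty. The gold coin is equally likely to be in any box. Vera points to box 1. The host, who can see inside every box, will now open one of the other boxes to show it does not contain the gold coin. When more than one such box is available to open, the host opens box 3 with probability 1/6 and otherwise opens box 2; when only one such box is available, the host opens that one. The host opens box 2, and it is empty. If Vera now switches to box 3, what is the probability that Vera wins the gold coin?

Consider each possible location of the gold coin in turn.
If it is in box 1 (prior 1/3): box 3 is available but not opened, probability 5/6; weight (1/3)·(5/6) = 5/18.
If it is in box 2 (prior 1/3): the host opened box 2, so this case is ruled out; weight (1/3)·0 = 0.
If it is in box 3 (prior 1/3): only box 2 is available, probability 1; weight (1/3)·1 = 1/3.
The weights sum to 11/18.
So P(the gold coin in box 3 | the host opened box 2) = (1/3) / (11/18) = 6/11.

6/11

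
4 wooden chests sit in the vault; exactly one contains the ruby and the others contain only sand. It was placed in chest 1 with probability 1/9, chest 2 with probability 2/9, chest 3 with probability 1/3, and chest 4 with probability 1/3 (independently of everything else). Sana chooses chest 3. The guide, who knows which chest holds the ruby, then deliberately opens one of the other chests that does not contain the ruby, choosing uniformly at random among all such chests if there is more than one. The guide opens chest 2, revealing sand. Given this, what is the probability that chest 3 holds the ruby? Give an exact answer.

1/3

Condition on the true location of the ruby.
If it is in chest 1 (prior 1/9): the guide has 2 equally likely choices, so probability 1/2; weight (1/9)·(1/2) = 1/18.
If it is in chest 2 (prior 2/9): the guide opened chest 2, so this case is ruled out; weight (2/9)·0 = 0.
If it is in chest 3 (prior 1/3): the guide has 3 equally likely choices, so probability 1/3; weight (1/3)·(1/3) = 1/9.
If it is in chest 4 (prior 1/3): the guide has 2 equally likely choices, so probability 1/2; weight (1/3)·(1/2) = 1/6.
The weights sum to 1/3.
So P(the ruby in chest 3 | the guide opened chest 2) = (1/9) / (1/3) = 1/3.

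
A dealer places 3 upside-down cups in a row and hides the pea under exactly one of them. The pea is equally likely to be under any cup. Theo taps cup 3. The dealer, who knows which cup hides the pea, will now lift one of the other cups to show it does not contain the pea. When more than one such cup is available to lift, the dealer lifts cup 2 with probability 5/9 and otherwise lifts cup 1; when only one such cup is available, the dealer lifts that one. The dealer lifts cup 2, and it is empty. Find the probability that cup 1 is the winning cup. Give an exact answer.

Consider each possible location of the pea in turn.
If it is under cup 1 (prior 1/3): only cup 2 is available, probability 1; weight (1/3)·1 = 1/3.
If it is under cup 2 (prior 1/3): the dealer opened cup 2, so this case is ruled out; weight (1/3)·0 = 0.
If it is under cup 3 (prior 1/3): cup 2 is available, opened with probability 5/9; weight (1/3)·(5/9) = 5/27.
The weights sum to 14/27.
So P(the pea under cup 1 | the dealer opened cup 2) = (1/3) / (14/27) = 9/14.

9/14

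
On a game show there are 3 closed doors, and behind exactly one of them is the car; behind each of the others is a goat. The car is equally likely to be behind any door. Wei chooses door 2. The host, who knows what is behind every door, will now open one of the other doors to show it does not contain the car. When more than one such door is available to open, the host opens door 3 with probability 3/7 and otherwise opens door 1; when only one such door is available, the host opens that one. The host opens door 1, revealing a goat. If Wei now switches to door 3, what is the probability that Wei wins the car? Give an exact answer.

7/11

Condition on the true location of the car.
If it is behind door 1 (prior 1/3): the host opened door 1, so this case is ruled out; weight (1/3)·0 = 0.
If it is behind door 2 (prior 1/3): door 3 is available but not opened, probability 4/7; weight (1/3)·(4/7) = 4/21.
If it is behind door 3 (prior 1/3): only door 1 is available, probability 1; weight (1/3)·1 = 1/3.
The weights sum to 11/21.
So P(the car behind door 3 | the host opened door 1) = (1/3) / (11/21) = 7/11.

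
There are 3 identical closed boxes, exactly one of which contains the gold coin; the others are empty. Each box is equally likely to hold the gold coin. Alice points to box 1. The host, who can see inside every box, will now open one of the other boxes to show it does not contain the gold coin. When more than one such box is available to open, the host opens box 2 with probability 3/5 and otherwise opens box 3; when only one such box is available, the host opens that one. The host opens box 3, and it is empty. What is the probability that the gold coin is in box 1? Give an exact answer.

Condition on the true location of the gold coin.
If it is in box 1 (prior 1/3): box 2 is available but not opened, probability 2/5; weight (1/3)·(2/5) = 2/15.
If it is in box 2 (prior 1/3): only box 3 is available, probability 1; weight (1/3)·1 = 1/3.
If it is in box 3 (prior 1/3): the host opened box 3, so this case is ruled out; weight (1/3)·0 = 0.
The weights sum to 7/15.
So P(the gold coin in box 1 | the host opened box 3) = (2/15) / (7/15) = 2/7.

2/7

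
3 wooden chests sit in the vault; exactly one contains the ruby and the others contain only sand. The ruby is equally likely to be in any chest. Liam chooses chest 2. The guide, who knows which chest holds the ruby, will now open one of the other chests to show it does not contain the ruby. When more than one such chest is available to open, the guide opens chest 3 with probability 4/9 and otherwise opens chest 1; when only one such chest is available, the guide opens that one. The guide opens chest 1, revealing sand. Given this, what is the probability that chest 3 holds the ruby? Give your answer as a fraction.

9/14

Apply Bayes' rule, conditioning on where the ruby actually is.
If it is in chest 1 (prior 1/3): the guide opened chest 1, so this case is ruled out; weight (1/3)·0 = 0.
If it is in chest 2 (prior 1/3): chest 3 is available but not opened, probability 5/9; weight (1/3)·(5/9) = 5/27.
If it is in chest 3 (prior 1/3): only chest 1 is available, probability 1; weight (1/3)·1 = 1/3.
The weights sum to 14/27.
So P(the ruby in chest 3 | the guide opened chest 1) = (1/3) / (14/27) = 9/14.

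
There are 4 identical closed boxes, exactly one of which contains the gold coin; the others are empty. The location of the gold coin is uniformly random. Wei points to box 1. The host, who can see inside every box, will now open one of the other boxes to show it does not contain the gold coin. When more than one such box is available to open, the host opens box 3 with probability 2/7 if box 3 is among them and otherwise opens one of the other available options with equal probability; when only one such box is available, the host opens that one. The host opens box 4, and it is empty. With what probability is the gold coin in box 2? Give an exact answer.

5/11

Condition on the true location of the gold coin.
If it is in box 1 (prior 1/4): box 3 is available but not opened; box 4 gets probability (1 − 2/7)/2 = 5/14; weight (1/4)·(5/14) = 5/56.
If it is in box 2 (prior 1/4): box 3 is available but not opened, probability 5/7; weight (1/4)·(5/7) = 5/28.
If it is in box 3 (prior 1/4): box 3 holds the prize so is unavailable; the host chooses uniformly among the 2 others, probability 1/2; weight (1/4)·(1/2) = 1/8.
If it is in box 4 (prior 1/4): the host opened box 4, so this case is ruled out; weight (1/4)·0 = 0.
The weights sum to 11/28.
So P(the gold coin in box 2 | the host opened box 4) = (5/28) / (11/28) = 5/11.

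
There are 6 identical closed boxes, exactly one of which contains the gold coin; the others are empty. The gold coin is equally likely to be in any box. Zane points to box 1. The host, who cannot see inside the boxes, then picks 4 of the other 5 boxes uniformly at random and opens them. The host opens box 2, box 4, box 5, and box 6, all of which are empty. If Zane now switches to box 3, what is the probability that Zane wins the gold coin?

1/2

Apply Bayes' rule, conditioning on where the gold coin actually is.
If it is in either of boxes 1 and 3 (prior 1/6 each): the host picks exactly this set with probability 1/5 regardless, and none is the prize; weight (1/6)·(1/5) = 1/30 each.
If it is in any of boxes 2, 4, 5, and 6 (prior 1/6 each): that box was opened and seen not to hold the prize — ruled out; weight (1/6)·0 = 0 each.
The weights sum to 1/15.
So P(the gold coin in box 3 | the host opened box 2, box 4, box 5, and box 6) = (1/30) / (1/15) = 1/2.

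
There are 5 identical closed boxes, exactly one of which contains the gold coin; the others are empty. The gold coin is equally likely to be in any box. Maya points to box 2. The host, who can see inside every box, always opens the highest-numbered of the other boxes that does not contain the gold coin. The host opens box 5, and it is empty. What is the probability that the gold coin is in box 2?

1/4

Condition on the true location of the gold coin.
If it is in any of boxes 1, 2, 3, and 4 (prior 1/5 each): box 5 is the highest-numbered option available, probability 1; weight (1/5)·1 = 1/5 each.
If it is in box 5 (prior 1/5): the host opened box 5, so this case is ruled out; weight (1/5)·0 = 0.
The weights sum to 4/5.
So P(the gold coin in box 2 | the host opened box 5) = (1/5) / (4/5) = 1/4.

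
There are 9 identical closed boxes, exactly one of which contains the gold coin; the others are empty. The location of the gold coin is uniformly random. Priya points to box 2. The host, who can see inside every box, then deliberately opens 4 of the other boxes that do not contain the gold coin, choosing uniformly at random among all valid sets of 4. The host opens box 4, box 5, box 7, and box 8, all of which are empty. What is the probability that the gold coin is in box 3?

2/9

Condition on the true location of the gold coin.
If it is in any of boxes 1, 3, 6, and 9 (prior 1/9 each): the host has 35 equally likely choices, so probability 1/35; weight (1/9)·(1/35) = 1/315 each.
If it is in box 2 (prior 1/9): the host has 70 equally likely choices, so probability 1/70; weight (1/9)·(1/70) = 1/630.
If it is in any of boxes 4, 5, 7, and 8 (prior 1/9 each): that box was opened and seen not to hold the prize — ruled out; weight (1/9)·0 = 0 each.
The weights sum to 1/70.
So P(the gold coin in box 3 | the host opened box 4, box 5, box 7, and box 8) = (1/315) / (1/70) = 2/9.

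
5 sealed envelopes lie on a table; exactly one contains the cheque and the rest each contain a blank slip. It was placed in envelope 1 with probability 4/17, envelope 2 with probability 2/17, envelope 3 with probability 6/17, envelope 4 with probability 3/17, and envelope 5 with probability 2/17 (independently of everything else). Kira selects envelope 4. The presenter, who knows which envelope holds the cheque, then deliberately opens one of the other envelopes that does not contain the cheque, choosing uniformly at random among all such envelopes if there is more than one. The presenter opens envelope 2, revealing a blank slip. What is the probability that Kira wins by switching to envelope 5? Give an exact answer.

Apply Bayes' rule, conditioning on where the cheque actually is.
If it is in envelope 1 (prior 4/17): the presenter has 3 equally likely choices, so probability 1/3; weight (4/17)·(1/3) = 4/51.
If it is in envelope 2 (prior 2/17): the presenter opened envelope 2, so this case is ruled out; weight (2/17)·0 = 0.
If it is in envelope 3 (prior 6/17): the presenter has 3 equally likely choices, so probability 1/3; weight (6/17)·(1/3) = 2/17.
If it is in envelope 4 (prior 3/17): the presenter has 4 equally likely choices, so probability 1/4; weight (3/17)·(1/4) = 3/68.
If it is in envelope 5 (prior 2/17): the presenter has 3 equally likely choices, so probability 1/3; weight (2/17)·(1/3) = 2/51.
The weights sum to 19/68.
So P(the cheque in envelope 5 | the presenter opened envelope 2) = (2/51) / (19/68) = 8/57.

8/57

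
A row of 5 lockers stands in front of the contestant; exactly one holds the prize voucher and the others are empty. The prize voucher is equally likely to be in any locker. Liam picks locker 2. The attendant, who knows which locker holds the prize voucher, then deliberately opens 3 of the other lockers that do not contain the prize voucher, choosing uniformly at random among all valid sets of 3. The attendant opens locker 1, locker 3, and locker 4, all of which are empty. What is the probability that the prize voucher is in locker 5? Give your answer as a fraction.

4/5

Apply Bayes' rule, conditioning on where the prize voucher actually is.
If it is in any of lockers 1, 3, and 4 (prior 1/5 each): that locker was opened and seen not to hold the prize — ruled out; weight (1/5)·0 = 0 each.
If it is in locker 2 (prior 1/5): the attendant has 4 equally likely choices, so probability 1/4; weight (1/5)·(1/4) = 1/20.
If it is in locker 5 (prior 1/5): the attendant has no choice, probability 1; weight (1/5)·1 = 1/5.
The weights sum to 1/4.
So P(the prize voucher in locker 5 | the attendant opened locker 1, locker 3, and locker 4) = (1/5) / (1/4) = 4/5.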